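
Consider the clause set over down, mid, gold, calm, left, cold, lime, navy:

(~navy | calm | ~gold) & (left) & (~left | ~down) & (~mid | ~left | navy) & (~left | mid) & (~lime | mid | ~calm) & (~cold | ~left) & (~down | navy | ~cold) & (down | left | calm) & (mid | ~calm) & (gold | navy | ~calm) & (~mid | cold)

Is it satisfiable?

Unsatisfiable

From the singleton clause (left), left = 1.
From the singleton clause (~down), down = 0.
From the singleton clause (mid), mid = 1.
From the singleton clause (navy), navy = 1.
From the singleton clause (~cold), cold = 0.
That conflicts with the unit clause (cold).
No assignment satisfies every clause.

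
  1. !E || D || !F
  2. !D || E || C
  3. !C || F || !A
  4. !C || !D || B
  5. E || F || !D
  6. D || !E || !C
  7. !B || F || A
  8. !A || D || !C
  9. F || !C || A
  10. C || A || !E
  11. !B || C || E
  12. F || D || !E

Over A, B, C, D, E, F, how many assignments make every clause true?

There are 2^6 = 64 truth assignments over (A, B, C, D, E, F).
Split on D. With D = true, the clauses containing D are satisfied and !D drops from the rest; 8 of the 2^5 = 32 assignments to the other variables satisfy what remains.
With D = false, by the same count on the reduced clause set, 6 assignments work.
(One model: A=F, B=F, C=F, D=F, E=F, F=F.)
Total: 8 + 6 = 14.

14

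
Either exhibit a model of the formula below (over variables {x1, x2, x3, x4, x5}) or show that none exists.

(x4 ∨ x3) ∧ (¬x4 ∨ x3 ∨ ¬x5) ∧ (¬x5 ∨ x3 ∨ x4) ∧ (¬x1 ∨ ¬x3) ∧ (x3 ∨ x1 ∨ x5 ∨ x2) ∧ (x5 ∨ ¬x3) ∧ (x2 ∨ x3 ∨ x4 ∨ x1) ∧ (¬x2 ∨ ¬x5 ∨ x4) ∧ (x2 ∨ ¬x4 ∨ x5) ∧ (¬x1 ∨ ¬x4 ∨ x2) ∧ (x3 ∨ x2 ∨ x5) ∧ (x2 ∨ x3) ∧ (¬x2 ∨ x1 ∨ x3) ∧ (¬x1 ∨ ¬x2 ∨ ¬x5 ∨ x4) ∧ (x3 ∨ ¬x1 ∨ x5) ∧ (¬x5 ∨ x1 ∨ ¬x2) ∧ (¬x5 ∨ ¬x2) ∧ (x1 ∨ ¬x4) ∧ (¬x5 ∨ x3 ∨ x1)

Try x4 = False.
From the singleton clause (x3), x3 = True.
From the singleton clause (¬x1), x1 = False.
From the singleton clause (x5), x5 = True.
From the singleton clause (¬x2), x2 = False.
All clauses are satisfied.

x1 ↦ False; x2 ↦ False; x3 ↦ True; x4 ↦ False; x5 ↦ True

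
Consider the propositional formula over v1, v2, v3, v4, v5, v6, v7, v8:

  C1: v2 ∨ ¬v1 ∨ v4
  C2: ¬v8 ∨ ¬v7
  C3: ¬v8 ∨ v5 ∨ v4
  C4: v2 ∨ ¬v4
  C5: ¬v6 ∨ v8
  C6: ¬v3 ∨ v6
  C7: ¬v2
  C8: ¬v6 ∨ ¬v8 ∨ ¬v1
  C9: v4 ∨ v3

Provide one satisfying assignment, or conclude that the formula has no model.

v1 ↦ False, v2 ↦ False, v3 ↦ True, v4 ↦ False, v5 ↦ True, v6 ↦ True, v7 ↦ False, v8 ↦ True

(¬v2) alone gives v2 = False.
(¬v4) alone gives v4 = False.
(¬v1) alone gives v1 = False.
(v3) alone gives v3 = True.
(v6) alone gives v6 = True.
(v8) alone gives v8 = True.
(¬v7) alone gives v7 = False.
(v5) alone gives v5 = True.
This assignment satisfies each clause.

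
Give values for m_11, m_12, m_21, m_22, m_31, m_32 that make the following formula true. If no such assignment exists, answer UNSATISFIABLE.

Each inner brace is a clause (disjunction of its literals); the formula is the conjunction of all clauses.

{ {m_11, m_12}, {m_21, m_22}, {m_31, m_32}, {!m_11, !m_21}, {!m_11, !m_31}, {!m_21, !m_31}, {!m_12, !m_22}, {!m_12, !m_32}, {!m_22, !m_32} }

Try m_11 = true.
The clause (!m_21) is unit, so m_21 = false.
The clause (m_22) is unit, so m_22 = true.
The clause (!m_31) is unit, so m_31 = false.
The clause (m_32) is unit, so m_32 = true.
That conflicts with the unit clause (!m_32).
Backtrack on m_11: now try m_11 = false.
The clause (m_12) is unit, so m_12 = true.
The clause (!m_22) is unit, so m_22 = false.
The clause (m_21) is unit, so m_21 = true.
The clause (!m_31) is unit, so m_31 = false.
The clause (m_32) is unit, so m_32 = true.
That conflicts with the unit clause (!m_32).
Either choice for m_11 ends in contradiction.

UNSATISFIABLE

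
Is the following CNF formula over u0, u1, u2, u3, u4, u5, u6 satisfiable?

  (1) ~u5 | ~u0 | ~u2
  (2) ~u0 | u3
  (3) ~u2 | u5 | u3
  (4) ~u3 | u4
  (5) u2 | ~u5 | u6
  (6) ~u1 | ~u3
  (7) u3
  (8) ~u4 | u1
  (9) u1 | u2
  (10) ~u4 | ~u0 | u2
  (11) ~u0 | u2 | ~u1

No, unsatisfiable

The clause (u3) is unit, so u3 = 1.
The clause (u4) is unit, so u4 = 1.
The clause (~u1) is unit, so u1 = 0.
That conflicts with the unit clause (u1).
No assignment satisfies every clause.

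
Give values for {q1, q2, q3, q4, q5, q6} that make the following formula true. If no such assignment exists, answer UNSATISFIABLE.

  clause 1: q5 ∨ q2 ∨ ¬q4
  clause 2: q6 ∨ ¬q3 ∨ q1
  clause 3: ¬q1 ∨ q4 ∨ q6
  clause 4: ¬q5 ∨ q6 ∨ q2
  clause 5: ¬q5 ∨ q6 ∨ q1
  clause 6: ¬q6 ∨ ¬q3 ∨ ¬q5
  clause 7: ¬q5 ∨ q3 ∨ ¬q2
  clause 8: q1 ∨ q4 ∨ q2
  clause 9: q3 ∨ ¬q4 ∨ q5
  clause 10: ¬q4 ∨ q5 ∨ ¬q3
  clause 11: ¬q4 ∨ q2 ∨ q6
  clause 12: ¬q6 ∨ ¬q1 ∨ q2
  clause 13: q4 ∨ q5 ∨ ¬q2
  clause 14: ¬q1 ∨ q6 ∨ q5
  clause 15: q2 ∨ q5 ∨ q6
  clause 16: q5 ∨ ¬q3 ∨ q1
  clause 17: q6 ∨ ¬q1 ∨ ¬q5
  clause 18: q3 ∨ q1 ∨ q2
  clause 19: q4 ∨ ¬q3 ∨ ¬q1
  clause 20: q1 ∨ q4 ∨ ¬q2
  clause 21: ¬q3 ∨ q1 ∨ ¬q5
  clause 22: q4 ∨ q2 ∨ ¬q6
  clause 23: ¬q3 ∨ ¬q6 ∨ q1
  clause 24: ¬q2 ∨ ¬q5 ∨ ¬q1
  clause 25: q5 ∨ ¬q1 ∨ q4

UNSATISFIABLE

Case q5 = True:
Case q6 = True:
From the singleton clause (¬q3), q3 = False.
From the singleton clause (¬q2), q2 = False.
From the singleton clause (¬q1), q1 = False.
Now (q1) is unsatisfied and unit — conflict.
So q6 must be the other value — set q6 = False.
From the singleton clause (q2), q2 = True.
From the singleton clause (q1), q1 = True.
Now (¬q1) is unsatisfied and unit — conflict.
Neither q6 = True nor q6 = False works.
So q5 must be the other value — set q5 = False.
Case q2 = True:
From the singleton clause (q4), q4 = True.
From the singleton clause (q3), q3 = True.
Now (¬q3) is unsatisfied and unit — conflict.
So q2 must be the other value — set q2 = False.
From the singleton clause (¬q4), q4 = False.
From the singleton clause (q1), q1 = True.
Now (¬q1) is unsatisfied and unit — conflict.
Neither q2 = True nor q2 = False works.
Neither q5 = True nor q5 = False works.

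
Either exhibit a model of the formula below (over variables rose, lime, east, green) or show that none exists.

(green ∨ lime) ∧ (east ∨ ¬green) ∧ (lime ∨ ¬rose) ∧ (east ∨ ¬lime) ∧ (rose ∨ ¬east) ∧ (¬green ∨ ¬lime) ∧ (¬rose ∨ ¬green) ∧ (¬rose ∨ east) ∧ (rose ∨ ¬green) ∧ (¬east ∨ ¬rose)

UNSATISFIABLE

Branch on green: set green = True.
The clause (east) is unit, so east = True.
The clause (rose) is unit, so rose = True.
Now (¬rose) is unsatisfied and unit — conflict.
That branch fails; take green = False instead.
The clause (lime) is unit, so lime = True.
The clause (east) is unit, so east = True.
The clause (rose) is unit, so rose = True.
Now (¬rose) is unsatisfied and unit — conflict.
Either choice for green ends in contradiction.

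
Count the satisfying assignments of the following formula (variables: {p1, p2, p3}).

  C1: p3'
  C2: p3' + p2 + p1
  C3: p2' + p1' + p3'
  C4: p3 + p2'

There are 2^3 = 8 truth assignments over (p1, p2, p3).
Check each against the 4 clauses (columns in the order p1, p2, p3):
  F F F  ✓ satisfies all
  F F T  ✗ fails (p3')
  F T F  ✗ fails (p3 + p2')
  F T T  ✗ fails (p3')
  T F F  ✓ satisfies all
  T F T  ✗ fails (p3')
  T T F  ✗ fails (p3 + p2')
  T T T  ✗ fails (p3')
2 of the 8 rows are models.

2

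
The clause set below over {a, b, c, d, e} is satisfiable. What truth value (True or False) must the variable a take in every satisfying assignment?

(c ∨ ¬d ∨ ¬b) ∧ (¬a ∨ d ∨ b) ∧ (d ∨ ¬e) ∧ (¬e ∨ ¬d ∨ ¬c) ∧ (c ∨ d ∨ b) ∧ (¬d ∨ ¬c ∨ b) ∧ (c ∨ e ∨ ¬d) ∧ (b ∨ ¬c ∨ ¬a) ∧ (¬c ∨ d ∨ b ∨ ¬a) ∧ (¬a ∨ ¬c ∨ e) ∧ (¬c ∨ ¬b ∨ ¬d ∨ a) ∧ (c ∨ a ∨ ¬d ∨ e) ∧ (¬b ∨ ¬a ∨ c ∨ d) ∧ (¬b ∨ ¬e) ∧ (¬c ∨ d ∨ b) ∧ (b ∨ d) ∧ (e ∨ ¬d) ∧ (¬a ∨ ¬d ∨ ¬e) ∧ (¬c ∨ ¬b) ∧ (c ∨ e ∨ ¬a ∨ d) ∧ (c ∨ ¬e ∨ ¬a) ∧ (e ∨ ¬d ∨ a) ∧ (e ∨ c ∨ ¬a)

False

Suppose a = True.
Case d = True:
The clause (e) is unit, so e = True.
But (¬e) is also a unit clause — contradiction.
Backtrack on d: now try d = False.
The clause (b) is unit, so b = True.
The clause (¬e) is unit, so e = False.
The clause (¬c) is unit, so c = False.
But (c) is also a unit clause — contradiction.
Neither d = True nor d = False works.
So every satisfying assignment has a = False.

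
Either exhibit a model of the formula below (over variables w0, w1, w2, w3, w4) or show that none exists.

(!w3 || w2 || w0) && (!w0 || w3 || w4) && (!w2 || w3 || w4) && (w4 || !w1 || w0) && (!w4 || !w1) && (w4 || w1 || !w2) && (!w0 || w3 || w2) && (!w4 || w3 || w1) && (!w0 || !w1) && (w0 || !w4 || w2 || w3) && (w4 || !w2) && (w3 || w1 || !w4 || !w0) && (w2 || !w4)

w0 ↦ true, w1 ↦ false, w2 ↦ true, w3 ↦ true, w4 ↦ true

Suppose w4 = true.
The clause (!w1) is unit, so w1 = false.
The clause (w3) is unit, so w3 = true.
The clause (w2) is unit, so w2 = true.
All clauses hold; w0 can take either value.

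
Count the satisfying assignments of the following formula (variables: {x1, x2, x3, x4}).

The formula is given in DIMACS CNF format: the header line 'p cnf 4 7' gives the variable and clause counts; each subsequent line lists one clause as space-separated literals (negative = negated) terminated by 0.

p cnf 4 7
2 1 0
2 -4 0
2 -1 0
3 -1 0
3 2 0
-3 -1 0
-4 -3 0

3

There are 2^4 = 16 truth assignments over (x1, x2, x3, x4).
Check each against the 7 clauses (columns in the order x1, x2, x3, x4):
  F F F F  ✗ fails (x2 ∨ x1)
  F F F T  ✗ fails (x2 ∨ x1)
  F F T F  ✗ fails (x2 ∨ x1)
  F F T T  ✗ fails (x2 ∨ x1)
  F T F F  ✓ satisfies all
  F T F T  ✓ satisfies all
  F T T F  ✓ satisfies all
  F T T T  ✗ fails (¬x4 ∨ ¬x3)
  T F F F  ✗ fails (x2 ∨ ¬x1)
  T F F T  ✗ fails (x2 ∨ ¬x4)
  T F T F  ✗ fails (x2 ∨ ¬x1)
  T F T T  ✗ fails (x2 ∨ ¬x4)
  T T F F  ✗ fails (x3 ∨ ¬x1)
  T T F T  ✗ fails (x3 ∨ ¬x1)
  T T T F  ✗ fails (¬x3 ∨ ¬x1)
  T T T T  ✗ fails (¬x3 ∨ ¬x1)
3 of the 16 rows are models.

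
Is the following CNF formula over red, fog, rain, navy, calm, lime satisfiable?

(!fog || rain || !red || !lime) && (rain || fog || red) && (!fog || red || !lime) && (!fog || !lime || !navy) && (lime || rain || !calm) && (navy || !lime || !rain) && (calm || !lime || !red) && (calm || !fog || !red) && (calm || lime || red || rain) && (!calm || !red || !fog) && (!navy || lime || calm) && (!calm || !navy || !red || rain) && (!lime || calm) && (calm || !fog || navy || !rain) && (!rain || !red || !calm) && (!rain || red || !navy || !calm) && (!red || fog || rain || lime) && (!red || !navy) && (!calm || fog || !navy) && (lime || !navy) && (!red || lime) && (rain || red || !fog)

Case lime = true:
From the singleton clause (calm), calm = true.
Case fog = false:
From the singleton clause (!navy), navy = false.
From the singleton clause (!rain), rain = false.
From the singleton clause (red), red = true.
Every clause now holds.
A satisfying assignment: red ↦ true,  fog ↦ false,  rain ↦ false,  navy ↦ false,  calm ↦ true,  lime ↦ true.

Satisfiable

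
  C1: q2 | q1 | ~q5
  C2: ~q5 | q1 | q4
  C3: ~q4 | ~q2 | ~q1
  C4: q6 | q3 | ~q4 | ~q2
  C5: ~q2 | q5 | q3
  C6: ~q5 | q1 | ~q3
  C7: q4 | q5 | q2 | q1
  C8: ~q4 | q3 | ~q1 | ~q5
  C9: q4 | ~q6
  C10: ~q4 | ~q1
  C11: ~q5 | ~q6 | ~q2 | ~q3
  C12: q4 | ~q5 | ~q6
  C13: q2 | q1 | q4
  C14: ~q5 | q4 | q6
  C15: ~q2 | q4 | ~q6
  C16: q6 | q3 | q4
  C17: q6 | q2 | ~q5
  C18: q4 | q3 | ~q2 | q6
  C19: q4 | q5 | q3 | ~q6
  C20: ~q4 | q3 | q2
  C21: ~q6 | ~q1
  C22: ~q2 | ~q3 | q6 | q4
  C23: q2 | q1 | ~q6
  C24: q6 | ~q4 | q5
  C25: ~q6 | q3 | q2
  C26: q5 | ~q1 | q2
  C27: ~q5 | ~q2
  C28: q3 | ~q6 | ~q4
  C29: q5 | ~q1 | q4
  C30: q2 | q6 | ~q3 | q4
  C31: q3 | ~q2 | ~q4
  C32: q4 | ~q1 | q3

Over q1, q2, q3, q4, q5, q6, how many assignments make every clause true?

There are 2^6 = 64 truth assignments over (q1, q2, q3, q4, q5, q6).
Split on q5. With q5 = 1, the clauses containing q5 are satisfied and ~q5 drops from the rest; 0 of the 2^5 = 32 assignments to the other variables satisfy what remains.
With q5 = 0, by the same count on the reduced clause set, 1 assignment works.
(One model: q1=F, q2=T, q3=T, q4=T, q5=F, q6=T.)
Total: 0 + 1 = 1.

1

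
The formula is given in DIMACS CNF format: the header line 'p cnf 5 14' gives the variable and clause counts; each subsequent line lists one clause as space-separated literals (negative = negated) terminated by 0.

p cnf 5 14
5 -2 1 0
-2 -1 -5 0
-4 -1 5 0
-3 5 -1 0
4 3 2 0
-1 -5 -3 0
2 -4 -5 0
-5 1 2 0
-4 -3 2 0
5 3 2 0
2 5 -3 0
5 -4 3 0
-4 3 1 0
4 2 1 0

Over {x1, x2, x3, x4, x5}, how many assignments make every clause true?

4

There are 2^5 = 32 truth assignments over (x1, x2, x3, x4, x5).
Split on x3. With x3 = True, the clauses containing x3 are satisfied and ¬x3 drops from the rest; 2 of the 2^4 = 16 assignments to the other variables satisfy what remains.
With x3 = False, by the same count on the reduced clause set, 2 assignments work.
Total: 2 + 2 = 4.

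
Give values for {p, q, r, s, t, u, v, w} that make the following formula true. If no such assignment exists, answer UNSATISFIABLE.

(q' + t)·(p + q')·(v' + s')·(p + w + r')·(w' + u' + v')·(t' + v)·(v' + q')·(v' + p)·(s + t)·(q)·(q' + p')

UNSATISFIABLE

(q) alone gives q = 1.
(t) alone gives t = 1.
(p) alone gives p = 1.
But (p') is also a unit clause — contradiction.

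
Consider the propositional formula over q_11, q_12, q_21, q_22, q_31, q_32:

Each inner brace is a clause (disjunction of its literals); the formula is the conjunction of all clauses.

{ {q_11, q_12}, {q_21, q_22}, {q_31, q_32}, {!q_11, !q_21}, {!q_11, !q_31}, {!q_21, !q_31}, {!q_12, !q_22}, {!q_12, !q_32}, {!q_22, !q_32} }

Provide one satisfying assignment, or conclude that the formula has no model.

Branch on q_11: set q_11 = true.
From the singleton clause (!q_21), q_21 = false.
From the singleton clause (q_22), q_22 = true.
From the singleton clause (!q_31), q_31 = false.
From the singleton clause (q_32), q_32 = true.
Now (!q_32) is unsatisfied and unit — conflict.
That branch fails; take q_11 = false instead.
From the singleton clause (q_12), q_12 = true.
From the singleton clause (!q_22), q_22 = false.
From the singleton clause (q_21), q_21 = true.
From the singleton clause (!q_31), q_31 = false.
From the singleton clause (q_32), q_32 = true.
Now (!q_32) is unsatisfied and unit — conflict.
Either choice for q_11 ends in contradiction.

UNSATISFIABLE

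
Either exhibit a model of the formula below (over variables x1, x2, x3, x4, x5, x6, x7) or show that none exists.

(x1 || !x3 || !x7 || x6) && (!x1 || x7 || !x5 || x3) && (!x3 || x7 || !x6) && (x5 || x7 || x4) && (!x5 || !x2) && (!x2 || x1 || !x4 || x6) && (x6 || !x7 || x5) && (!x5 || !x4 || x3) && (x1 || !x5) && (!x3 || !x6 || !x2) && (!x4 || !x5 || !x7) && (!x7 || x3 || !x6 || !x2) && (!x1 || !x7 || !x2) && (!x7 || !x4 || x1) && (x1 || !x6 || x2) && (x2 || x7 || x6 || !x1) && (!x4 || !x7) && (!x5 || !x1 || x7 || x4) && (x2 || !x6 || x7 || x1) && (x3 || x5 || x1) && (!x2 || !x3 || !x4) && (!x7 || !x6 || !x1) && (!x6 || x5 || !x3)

Case x5 = false:
Case x7 = false:
The clause (x4) is unit, so x4 = true.
Case x3 = false:
The clause (x1) is unit, so x1 = true.
Case x2 = false:
The clause (x6) is unit, so x6 = true.
This assignment satisfies each clause.

x1 ↦ true; x2 ↦ false; x3 ↦ false; x4 ↦ true; x5 ↦ false; x6 ↦ true; x7 ↦ false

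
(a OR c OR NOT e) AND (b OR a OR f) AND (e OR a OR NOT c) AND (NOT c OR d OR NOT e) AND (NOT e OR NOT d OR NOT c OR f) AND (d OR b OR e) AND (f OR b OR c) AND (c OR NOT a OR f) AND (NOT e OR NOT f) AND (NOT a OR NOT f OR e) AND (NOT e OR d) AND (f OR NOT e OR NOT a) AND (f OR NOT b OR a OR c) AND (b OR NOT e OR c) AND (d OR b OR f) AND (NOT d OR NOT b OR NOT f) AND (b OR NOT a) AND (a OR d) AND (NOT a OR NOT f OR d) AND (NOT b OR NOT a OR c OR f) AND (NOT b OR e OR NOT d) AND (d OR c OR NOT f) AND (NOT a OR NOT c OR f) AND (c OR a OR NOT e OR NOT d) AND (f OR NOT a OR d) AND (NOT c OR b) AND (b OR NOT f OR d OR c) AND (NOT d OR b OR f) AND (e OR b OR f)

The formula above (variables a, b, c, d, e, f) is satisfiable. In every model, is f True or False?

True

Suppose f = false.
Suppose b = true.
Suppose c = true.
From the singleton clause (NOT a), a = false.
From the singleton clause (e), e = true.
From the singleton clause (d), d = true.
Now (NOT d) is unsatisfied and unit — conflict.
Backtrack on c: now try c = false.
From the singleton clause (NOT a), a = false.
Now (a) is unsatisfied and unit — conflict.
Both values of c lead to a conflict.
Backtrack on b: now try b = false.
From the singleton clause (a), a = true.
Now (NOT a) is unsatisfied and unit — conflict.
Both values of b lead to a conflict.
So every satisfying assignment has f = True.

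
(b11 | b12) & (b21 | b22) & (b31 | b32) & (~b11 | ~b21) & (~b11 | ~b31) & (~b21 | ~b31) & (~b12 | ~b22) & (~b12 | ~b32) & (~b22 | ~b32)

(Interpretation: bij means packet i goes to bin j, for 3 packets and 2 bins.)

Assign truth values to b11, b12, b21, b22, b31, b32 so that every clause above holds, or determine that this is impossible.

Suppose b11 = 1.
(~b21) alone gives b21 = 0.
(b22) alone gives b22 = 1.
(~b31) alone gives b31 = 0.
(b32) alone gives b32 = 1.
That conflicts with the unit clause (~b32).
That branch fails; take b11 = 0 instead.
(b12) alone gives b12 = 1.
(~b22) alone gives b22 = 0.
(b21) alone gives b21 = 1.
(~b31) alone gives b31 = 0.
(b32) alone gives b32 = 1.
That conflicts with the unit clause (~b32).
Neither b11 = 1 nor b11 = 0 works.

UNSATISFIABLE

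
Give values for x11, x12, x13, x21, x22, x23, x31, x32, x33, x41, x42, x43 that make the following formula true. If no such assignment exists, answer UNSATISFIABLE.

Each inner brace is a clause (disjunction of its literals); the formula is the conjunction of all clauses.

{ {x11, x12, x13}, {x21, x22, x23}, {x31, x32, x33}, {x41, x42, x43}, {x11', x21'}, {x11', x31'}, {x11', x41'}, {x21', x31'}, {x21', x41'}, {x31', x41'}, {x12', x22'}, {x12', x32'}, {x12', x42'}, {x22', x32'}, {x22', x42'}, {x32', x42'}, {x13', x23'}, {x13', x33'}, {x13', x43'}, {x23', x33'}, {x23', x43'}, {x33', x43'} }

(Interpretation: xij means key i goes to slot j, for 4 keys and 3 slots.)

Branch on x11: set x11 = 0.
Branch on x12: set x12 = 1.
(x22') alone gives x22 = 0.
(x32') alone gives x32 = 0.
(x42') alone gives x42 = 0.
Branch on x21: set x21 = 1.
(x31') alone gives x31 = 0.
(x33) alone gives x33 = 1.
(x41') alone gives x41 = 0.
(x43) alone gives x43 = 1.
That conflicts with the unit clause (x43').
Undo x21 and try x21 = 0.
(x23) alone gives x23 = 1.
(x13') alone gives x13 = 0.
(x33') alone gives x33 = 0.
(x31) alone gives x31 = 1.
(x41') alone gives x41 = 0.
(x43) alone gives x43 = 1.
That conflicts with the unit clause (x43').
Either choice for x21 ends in contradiction.
Undo x12 and try x12 = 0.
(x13) alone gives x13 = 1.
(x23') alone gives x23 = 0.
(x33') alone gives x33 = 0.
(x43') alone gives x43 = 0.
Branch on x21: set x21 = 1.
(x31') alone gives x31 = 0.
(x32) alone gives x32 = 1.
(x41') alone gives x41 = 0.
(x42) alone gives x42 = 1.
That conflicts with the unit clause (x42').
Undo x21 and try x21 = 0.
(x22) alone gives x22 = 1.
(x32') alone gives x32 = 0.
(x31) alone gives x31 = 1.
(x41') alone gives x41 = 0.
(x42) alone gives x42 = 1.
That conflicts with the unit clause (x42').
Either choice for x21 ends in contradiction.
Either choice for x12 ends in contradiction.
Undo x11 and try x11 = 1.
(x21') alone gives x21 = 0.
(x31') alone gives x31 = 0.
(x41') alone gives x41 = 0.
Branch on x22: set x22 = 1.
(x12') alone gives x12 = 0.
(x32') alone gives x32 = 0.
(x33) alone gives x33 = 1.
(x42') alone gives x42 = 0.
(x43) alone gives x43 = 1.
That conflicts with the unit clause (x43').
Undo x22 and try x22 = 0.
(x23) alone gives x23 = 1.
(x13') alone gives x13 = 0.
(x33') alone gives x33 = 0.
(x32) alone gives x32 = 1.
(x12') alone gives x12 = 0.
(x42') alone gives x42 = 0.
(x43) alone gives x43 = 1.
That conflicts with the unit clause (x43').
Either choice for x22 ends in contradiction.
Either choice for x11 ends in contradiction.

UNSATISFIABLE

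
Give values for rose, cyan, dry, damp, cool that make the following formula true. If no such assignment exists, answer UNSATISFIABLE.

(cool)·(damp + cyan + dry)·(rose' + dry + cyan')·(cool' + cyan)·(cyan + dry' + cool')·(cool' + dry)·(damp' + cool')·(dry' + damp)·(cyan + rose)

Unit clause (cool) forces cool = 1.
Unit clause (cyan) forces cyan = 1.
Unit clause (dry) forces dry = 1.
Unit clause (damp') forces damp = 0.
Now (damp) is unsatisfied and unit — conflict.

UNSATISFIABLE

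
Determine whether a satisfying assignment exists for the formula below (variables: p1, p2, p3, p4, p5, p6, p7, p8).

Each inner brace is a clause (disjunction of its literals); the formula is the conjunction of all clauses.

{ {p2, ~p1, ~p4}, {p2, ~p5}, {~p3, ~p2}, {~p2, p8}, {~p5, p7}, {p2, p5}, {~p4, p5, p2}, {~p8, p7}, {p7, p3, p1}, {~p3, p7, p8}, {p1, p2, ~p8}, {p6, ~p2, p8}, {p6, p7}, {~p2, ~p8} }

Unsatisfiable

Branch on p2: set p2 = 1.
From the singleton clause (~p3), p3 = 0.
From the singleton clause (p8), p8 = 1.
But (~p8) is also a unit clause — contradiction.
Undo p2 and try p2 = 0.
From the singleton clause (~p5), p5 = 0.
But (p5) is also a unit clause — contradiction.
Neither p2 = 1 nor p2 = 0 works.
No assignment satisfies every clause.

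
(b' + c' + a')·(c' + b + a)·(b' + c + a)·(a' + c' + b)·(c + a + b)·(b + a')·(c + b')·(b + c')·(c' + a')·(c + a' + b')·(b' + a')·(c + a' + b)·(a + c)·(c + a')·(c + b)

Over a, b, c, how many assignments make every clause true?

There are 2^3 = 8 truth assignments over (a, b, c).
Check each against the 15 clauses (columns in the order a, b, c):
  F F F  ✗ fails (c + a + b)
  F F T  ✗ fails (c' + b + a)
  F T F  ✗ fails (b' + c + a)
  F T T  ✓ satisfies all
  T F F  ✗ fails (b + a')
  T F T  ✗ fails (a' + c' + b)
  T T F  ✗ fails (c + b')
  T T T  ✗ fails (b' + c' + a')
1 of the 8 rows is a model.

1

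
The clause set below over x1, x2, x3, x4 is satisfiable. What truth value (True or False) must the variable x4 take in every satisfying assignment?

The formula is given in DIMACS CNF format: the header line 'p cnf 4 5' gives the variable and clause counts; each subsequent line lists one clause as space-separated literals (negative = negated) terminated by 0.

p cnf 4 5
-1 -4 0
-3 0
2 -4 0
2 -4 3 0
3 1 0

False

Suppose x4 = True.
Unit clause (¬x1) forces x1 = False.
Unit clause (¬x3) forces x3 = False.
That conflicts with the unit clause (x3).
So every satisfying assignment has x4 = False.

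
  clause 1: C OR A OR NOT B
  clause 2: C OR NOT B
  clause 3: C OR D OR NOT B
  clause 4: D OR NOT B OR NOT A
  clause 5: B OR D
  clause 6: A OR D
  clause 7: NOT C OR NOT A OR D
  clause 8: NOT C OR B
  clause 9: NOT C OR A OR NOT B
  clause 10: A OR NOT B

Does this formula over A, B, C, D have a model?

Suppose C = false.
(NOT B) alone gives B = false.
(D) alone gives D = true.
All clauses hold; A can take either value.
A satisfying assignment: A: false,  B: false,  C: false,  D: true.

Yes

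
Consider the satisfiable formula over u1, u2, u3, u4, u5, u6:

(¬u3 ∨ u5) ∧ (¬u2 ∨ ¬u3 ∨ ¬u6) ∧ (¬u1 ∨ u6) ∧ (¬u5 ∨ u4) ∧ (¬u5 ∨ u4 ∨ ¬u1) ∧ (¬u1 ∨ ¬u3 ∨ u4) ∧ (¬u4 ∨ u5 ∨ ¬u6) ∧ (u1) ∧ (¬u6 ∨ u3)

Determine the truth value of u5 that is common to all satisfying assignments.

Suppose u5 = False.
Unit clause (¬u3) forces u3 = False.
Unit clause (u1) forces u1 = True.
Unit clause (u6) forces u6 = True.
But (¬u6) is also a unit clause — contradiction.
So every satisfying assignment has u5 = True.

True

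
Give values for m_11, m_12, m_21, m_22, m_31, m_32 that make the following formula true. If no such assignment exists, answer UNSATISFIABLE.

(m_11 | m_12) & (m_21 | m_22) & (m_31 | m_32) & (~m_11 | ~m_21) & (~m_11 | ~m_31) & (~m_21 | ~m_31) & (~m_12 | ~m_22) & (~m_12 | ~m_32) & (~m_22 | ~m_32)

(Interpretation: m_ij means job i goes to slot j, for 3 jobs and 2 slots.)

Branch on m_11: set m_11 = 1.
From the singleton clause (~m_21), m_21 = 0.
From the singleton clause (m_22), m_22 = 1.
From the singleton clause (~m_31), m_31 = 0.
From the singleton clause (m_32), m_32 = 1.
But (~m_32) is also a unit clause — contradiction.
So m_11 must be the other value — set m_11 = 0.
From the singleton clause (m_12), m_12 = 1.
From the singleton clause (~m_22), m_22 = 0.
From the singleton clause (m_21), m_21 = 1.
From the singleton clause (~m_31), m_31 = 0.
From the singleton clause (m_32), m_32 = 1.
But (~m_32) is also a unit clause — contradiction.
Both values of m_11 lead to a conflict.

UNSATISFIABLE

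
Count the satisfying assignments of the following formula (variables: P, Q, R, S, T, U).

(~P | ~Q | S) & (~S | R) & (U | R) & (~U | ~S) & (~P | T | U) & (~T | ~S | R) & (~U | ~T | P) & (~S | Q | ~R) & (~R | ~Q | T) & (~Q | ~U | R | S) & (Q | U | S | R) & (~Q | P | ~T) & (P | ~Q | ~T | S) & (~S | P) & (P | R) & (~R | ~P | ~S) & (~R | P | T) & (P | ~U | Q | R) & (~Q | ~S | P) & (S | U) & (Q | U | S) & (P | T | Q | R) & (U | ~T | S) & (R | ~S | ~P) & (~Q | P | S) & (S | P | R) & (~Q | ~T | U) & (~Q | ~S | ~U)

4

There are 2^6 = 64 truth assignments over (P, Q, R, S, T, U).
Split on R. With R = 1, the clauses containing R are satisfied and ~R drops from the rest; 2 of the 2^5 = 32 assignments to the other variables satisfy what remains.
With R = 0, by the same count on the reduced clause set, 2 assignments work.
Total: 2 + 2 = 4.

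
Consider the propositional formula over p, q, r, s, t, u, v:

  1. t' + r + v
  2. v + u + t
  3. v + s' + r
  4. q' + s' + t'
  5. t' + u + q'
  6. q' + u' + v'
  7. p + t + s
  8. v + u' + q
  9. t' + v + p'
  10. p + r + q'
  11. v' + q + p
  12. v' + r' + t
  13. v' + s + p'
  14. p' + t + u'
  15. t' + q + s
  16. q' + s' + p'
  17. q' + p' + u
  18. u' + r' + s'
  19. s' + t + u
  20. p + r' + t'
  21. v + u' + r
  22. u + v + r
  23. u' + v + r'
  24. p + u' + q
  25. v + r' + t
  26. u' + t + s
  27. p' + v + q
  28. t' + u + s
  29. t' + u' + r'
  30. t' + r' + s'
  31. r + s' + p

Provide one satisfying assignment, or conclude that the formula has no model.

Suppose t = 1.
Suppose r = 0.
(v) alone gives v = 1.
Suppose q = 0.
(p) alone gives p = 1.
(s) alone gives s = 1.
All clauses hold; u can take either value.

p=1, q=0, r=0, s=1, t=1, u=1, v=1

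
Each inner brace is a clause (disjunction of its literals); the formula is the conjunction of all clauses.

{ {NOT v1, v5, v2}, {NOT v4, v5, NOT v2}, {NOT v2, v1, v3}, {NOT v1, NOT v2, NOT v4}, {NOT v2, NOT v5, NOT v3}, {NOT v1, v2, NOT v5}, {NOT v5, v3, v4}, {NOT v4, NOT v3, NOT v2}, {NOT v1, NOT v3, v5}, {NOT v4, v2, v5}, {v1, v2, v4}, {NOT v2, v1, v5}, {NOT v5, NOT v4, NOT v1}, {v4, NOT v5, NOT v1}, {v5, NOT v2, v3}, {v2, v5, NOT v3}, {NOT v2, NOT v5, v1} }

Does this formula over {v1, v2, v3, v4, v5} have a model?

Branch on v1: set v1 = false.
Branch on v2: set v2 = false.
From the singleton clause (v4), v4 = true.
From the singleton clause (v5), v5 = true.
All clauses hold; v3 can take either value.
A satisfying assignment: v1: false,  v2: false,  v3: true,  v4: true,  v5: true.

Yes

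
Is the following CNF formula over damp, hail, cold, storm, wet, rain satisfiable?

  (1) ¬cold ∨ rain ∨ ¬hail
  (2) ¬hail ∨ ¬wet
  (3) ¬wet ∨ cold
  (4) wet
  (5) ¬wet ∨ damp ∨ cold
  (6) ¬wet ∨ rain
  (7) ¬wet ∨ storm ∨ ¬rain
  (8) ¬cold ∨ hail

No, unsatisfiable

The clause (wet) is unit, so wet = True.
The clause (¬hail) is unit, so hail = False.
The clause (cold) is unit, so cold = True.
Now (¬cold) is unsatisfied and unit — conflict.
No assignment satisfies every clause.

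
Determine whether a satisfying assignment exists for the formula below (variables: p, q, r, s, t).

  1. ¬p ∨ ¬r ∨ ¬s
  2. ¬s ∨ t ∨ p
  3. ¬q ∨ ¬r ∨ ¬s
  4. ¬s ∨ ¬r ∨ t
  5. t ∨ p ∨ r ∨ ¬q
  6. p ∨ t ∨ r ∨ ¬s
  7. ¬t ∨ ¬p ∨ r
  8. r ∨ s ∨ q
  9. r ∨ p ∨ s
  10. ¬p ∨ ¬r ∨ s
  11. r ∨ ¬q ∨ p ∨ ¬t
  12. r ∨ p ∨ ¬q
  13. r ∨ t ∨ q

Yes, satisfiable

Suppose p = False.
Suppose s = False.
The clause (r) is unit, so r = True.
No clause remains; q, t are free.
A satisfying assignment: p=False; q=True; r=True; s=False; t=False.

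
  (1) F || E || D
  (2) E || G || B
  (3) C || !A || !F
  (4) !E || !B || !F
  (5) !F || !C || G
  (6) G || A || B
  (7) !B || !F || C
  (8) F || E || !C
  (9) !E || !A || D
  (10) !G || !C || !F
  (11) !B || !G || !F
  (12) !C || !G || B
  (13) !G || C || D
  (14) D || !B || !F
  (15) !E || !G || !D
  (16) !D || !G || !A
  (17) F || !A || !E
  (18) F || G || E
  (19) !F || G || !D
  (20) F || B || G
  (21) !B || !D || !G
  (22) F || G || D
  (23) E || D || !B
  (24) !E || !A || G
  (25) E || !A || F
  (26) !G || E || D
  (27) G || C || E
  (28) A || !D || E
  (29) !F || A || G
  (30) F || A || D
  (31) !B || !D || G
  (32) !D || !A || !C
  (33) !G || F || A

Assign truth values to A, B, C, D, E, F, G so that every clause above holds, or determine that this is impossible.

UNSATISFIABLE

Branch on F: set F = true.
Branch on C: set C = true.
The clause (G) is unit, so G = true.
But (!G) is also a unit clause — contradiction.
Backtrack on C: now try C = false.
The clause (!A) is unit, so A = false.
The clause (!B) is unit, so B = false.
The clause (G) is unit, so G = true.
The clause (D) is unit, so D = true.
The clause (!E) is unit, so E = false.
But (E) is also a unit clause — contradiction.
Either choice for C ends in contradiction.
Backtrack on F: now try F = false.
Branch on E: set E = true.
The clause (!A) is unit, so A = false.
The clause (D) is unit, so D = true.
The clause (!G) is unit, so G = false.
The clause (B) is unit, so B = true.
But (!B) is also a unit clause — contradiction.
Backtrack on E: now try E = false.
The clause (D) is unit, so D = true.
The clause (!C) is unit, so C = false.
The clause (G) is unit, so G = true.
The clause (!A) is unit, so A = false.
But (A) is also a unit clause — contradiction.
Either choice for E ends in contradiction.
Either choice for F ends in contradiction.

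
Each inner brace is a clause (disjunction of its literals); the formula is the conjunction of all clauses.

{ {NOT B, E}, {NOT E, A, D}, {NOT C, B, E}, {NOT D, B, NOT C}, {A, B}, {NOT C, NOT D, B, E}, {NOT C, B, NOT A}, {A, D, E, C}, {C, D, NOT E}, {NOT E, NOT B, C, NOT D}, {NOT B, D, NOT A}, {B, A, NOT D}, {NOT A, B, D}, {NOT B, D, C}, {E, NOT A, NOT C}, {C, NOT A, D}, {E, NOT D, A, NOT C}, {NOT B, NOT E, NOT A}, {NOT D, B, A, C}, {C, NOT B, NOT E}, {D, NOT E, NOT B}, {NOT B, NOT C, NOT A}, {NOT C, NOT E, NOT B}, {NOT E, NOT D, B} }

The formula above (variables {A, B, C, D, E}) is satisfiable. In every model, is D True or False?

Suppose D = false.
Try B = false.
Unit clause (A) forces A = true.
But (NOT A) is also a unit clause — contradiction.
So B must be the other value — set B = true.
Unit clause (E) forces E = true.
But (NOT E) is also a unit clause — contradiction.
Neither B = true nor B = false works.
So every satisfying assignment has D = True.

True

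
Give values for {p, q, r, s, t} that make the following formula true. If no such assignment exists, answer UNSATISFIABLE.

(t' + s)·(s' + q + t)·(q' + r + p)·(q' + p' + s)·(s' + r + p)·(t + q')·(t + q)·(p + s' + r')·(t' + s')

Case t = 0:
From the singleton clause (q'), q = 0.
That conflicts with the unit clause (q).
Undo t and try t = 1.
From the singleton clause (s), s = 1.
That conflicts with the unit clause (s').
Neither t = 1 nor t = 0 works.

UNSATISFIABLE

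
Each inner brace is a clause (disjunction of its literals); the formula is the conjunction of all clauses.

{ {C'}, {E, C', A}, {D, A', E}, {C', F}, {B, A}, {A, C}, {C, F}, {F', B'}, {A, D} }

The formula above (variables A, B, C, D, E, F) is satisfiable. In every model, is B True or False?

False

Suppose B = 1.
The clause (C') is unit, so C = 0.
The clause (A) is unit, so A = 1.
The clause (F) is unit, so F = 1.
That conflicts with the unit clause (F').
So every satisfying assignment has B = False.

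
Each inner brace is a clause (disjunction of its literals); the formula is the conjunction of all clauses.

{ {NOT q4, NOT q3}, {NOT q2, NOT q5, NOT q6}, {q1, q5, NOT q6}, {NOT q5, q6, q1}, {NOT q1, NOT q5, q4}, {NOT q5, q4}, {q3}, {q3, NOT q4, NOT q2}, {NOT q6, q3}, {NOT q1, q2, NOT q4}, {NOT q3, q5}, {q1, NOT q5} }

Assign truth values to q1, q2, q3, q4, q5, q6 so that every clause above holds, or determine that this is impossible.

Unit clause (q3) forces q3 = true.
Unit clause (NOT q4) forces q4 = false.
Unit clause (NOT q5) forces q5 = false.
But (q5) is also a unit clause — contradiction.

UNSATISFIABLE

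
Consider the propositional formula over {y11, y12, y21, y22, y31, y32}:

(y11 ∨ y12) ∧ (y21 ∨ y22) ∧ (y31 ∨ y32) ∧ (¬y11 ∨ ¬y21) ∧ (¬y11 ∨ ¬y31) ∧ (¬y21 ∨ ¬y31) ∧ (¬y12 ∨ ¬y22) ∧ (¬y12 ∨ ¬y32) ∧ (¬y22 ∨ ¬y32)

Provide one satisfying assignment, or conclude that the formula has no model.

UNSATISFIABLE

Try y11 = True.
(¬y21) alone gives y21 = False.
(y22) alone gives y22 = True.
(¬y31) alone gives y31 = False.
(y32) alone gives y32 = True.
Now (¬y32) is unsatisfied and unit — conflict.
So y11 must be the other value — set y11 = False.
(y12) alone gives y12 = True.
(¬y22) alone gives y22 = False.
(y21) alone gives y21 = True.
(¬y31) alone gives y31 = False.
(y32) alone gives y32 = True.
Now (¬y32) is unsatisfied and unit — conflict.
Both values of y11 lead to a conflict.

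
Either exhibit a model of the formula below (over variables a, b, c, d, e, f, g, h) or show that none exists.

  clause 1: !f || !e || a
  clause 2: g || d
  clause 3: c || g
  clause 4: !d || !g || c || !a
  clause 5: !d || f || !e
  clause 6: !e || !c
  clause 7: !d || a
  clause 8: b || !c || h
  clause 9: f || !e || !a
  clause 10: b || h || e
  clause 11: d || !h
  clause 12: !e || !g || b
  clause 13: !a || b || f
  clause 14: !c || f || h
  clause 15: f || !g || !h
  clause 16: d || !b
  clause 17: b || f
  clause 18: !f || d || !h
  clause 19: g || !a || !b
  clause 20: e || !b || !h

a=true; b=false; c=true; d=true; e=false; f=true; g=false; h=true

Suppose g = false.
From the singleton clause (d), d = true.
From the singleton clause (c), c = true.
From the singleton clause (!e), e = false.
From the singleton clause (a), a = true.
From the singleton clause (!b), b = false.
From the singleton clause (h), h = true.
From the singleton clause (f), f = true.
This assignment satisfies each clause.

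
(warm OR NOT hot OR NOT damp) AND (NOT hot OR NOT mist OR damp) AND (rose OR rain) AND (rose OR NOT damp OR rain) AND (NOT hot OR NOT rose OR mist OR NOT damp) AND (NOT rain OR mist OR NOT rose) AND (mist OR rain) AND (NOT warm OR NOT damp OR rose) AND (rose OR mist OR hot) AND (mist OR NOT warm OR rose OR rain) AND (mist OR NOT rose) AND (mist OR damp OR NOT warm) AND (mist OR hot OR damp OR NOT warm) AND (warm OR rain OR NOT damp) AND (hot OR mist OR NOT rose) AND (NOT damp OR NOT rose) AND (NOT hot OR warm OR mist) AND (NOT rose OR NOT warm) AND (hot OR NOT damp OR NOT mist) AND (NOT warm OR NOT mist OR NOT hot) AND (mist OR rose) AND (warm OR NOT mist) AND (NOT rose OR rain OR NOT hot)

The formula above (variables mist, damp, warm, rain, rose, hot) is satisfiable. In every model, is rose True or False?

Suppose rose = true.
The clause (mist) is unit, so mist = true.
The clause (NOT damp) is unit, so damp = false.
The clause (NOT hot) is unit, so hot = false.
The clause (NOT warm) is unit, so warm = false.
But (warm) is also a unit clause — contradiction.
So every satisfying assignment has rose = False.

False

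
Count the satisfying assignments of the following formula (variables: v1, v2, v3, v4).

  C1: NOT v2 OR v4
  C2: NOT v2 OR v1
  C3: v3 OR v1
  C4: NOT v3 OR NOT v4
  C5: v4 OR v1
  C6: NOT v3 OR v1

There are 2^4 = 16 truth assignments over (v1, v2, v3, v4).
Check each against the 6 clauses (columns in the order v1, v2, v3, v4):
  F F F F  ✗ fails (v3 OR v1)
  F F F T  ✗ fails (v3 OR v1)
  F F T F  ✗ fails (v4 OR v1)
  F F T T  ✗ fails (NOT v3 OR NOT v4)
  F T F F  ✗ fails (NOT v2 OR v4)
  F T F T  ✗ fails (NOT v2 OR v1)
  F T T F  ✗ fails (NOT v2 OR v4)
  F T T T  ✗ fails (NOT v2 OR v1)
  T F F F  ✓ satisfies all
  T F F T  ✓ satisfies all
  T F T F  ✓ satisfies all
  T F T T  ✗ fails (NOT v3 OR NOT v4)
  T T F F  ✗ fails (NOT v2 OR v4)
  T T F T  ✓ satisfies all
  T T T F  ✗ fails (NOT v2 OR v4)
  T T T T  ✗ fails (NOT v3 OR NOT v4)
4 of the 16 rows are models.

4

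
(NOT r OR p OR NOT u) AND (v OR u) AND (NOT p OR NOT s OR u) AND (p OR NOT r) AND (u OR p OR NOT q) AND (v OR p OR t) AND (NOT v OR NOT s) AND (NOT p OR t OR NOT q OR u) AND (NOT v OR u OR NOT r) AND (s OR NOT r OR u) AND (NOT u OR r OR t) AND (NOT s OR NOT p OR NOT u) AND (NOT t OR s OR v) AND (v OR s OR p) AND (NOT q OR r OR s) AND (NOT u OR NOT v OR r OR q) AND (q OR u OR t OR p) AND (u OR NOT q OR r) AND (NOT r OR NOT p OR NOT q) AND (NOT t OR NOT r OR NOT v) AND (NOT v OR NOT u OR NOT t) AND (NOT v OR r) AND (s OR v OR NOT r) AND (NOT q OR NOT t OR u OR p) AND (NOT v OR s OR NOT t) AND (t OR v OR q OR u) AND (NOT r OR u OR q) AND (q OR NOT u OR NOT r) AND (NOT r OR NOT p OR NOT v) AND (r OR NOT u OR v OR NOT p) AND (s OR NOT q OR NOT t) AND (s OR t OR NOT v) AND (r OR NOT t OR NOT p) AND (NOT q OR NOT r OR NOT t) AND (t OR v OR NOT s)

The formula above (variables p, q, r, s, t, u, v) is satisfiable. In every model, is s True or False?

True

Suppose s = false.
Try v = true.
Unit clause (r) forces r = true.
Unit clause (p) forces p = true.
Now (NOT p) is unsatisfied and unit — conflict.
So v must be the other value — set v = false.
Unit clause (u) forces u = true.
Unit clause (NOT t) forces t = false.
Unit clause (p) forces p = true.
Unit clause (r) forces r = true.
Now (NOT r) is unsatisfied and unit — conflict.
Neither v = true nor v = false works.
So every satisfying assignment has s = True.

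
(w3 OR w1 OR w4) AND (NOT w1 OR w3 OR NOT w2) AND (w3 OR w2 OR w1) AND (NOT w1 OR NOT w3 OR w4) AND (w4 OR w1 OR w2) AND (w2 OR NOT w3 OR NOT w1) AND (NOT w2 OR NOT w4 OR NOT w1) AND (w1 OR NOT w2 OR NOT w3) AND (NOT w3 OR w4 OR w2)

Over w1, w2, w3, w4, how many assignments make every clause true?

4

There are 2^4 = 16 truth assignments over (w1, w2, w3, w4).
Check each against the 9 clauses (columns in the order w1, w2, w3, w4):
  F F F F  ✗ fails (w3 OR w1 OR w4)
  F F F T  ✗ fails (w3 OR w2 OR w1)
  F F T F  ✗ fails (w4 OR w1 OR w2)
  F F T T  ✓ satisfies all
  F T F F  ✗ fails (w3 OR w1 OR w4)
  F T F T  ✓ satisfies all
  F T T F  ✗ fails (w1 OR NOT w2 OR NOT w3)
  F T T T  ✗ fails (w1 OR NOT w2 OR NOT w3)
  T F F F  ✓ satisfies all
  T F F T  ✓ satisfies all
  T F T F  ✗ fails (NOT w1 OR NOT w3 OR w4)
  T F T T  ✗ fails (w2 OR NOT w3 OR NOT w1)
  T T F F  ✗ fails (NOT w1 OR w3 OR NOT w2)
  T T F T  ✗ fails (NOT w1 OR w3 OR NOT w2)
  T T T F  ✗ fails (NOT w1 OR NOT w3 OR w4)
  T T T T  ✗ fails (NOT w2 OR NOT w4 OR NOT w1)
4 of the 16 rows are models.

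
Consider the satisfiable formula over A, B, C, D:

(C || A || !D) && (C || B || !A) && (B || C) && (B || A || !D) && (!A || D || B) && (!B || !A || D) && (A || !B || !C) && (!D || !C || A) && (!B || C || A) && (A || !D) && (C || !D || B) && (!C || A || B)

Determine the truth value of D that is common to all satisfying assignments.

Suppose D = false.
Suppose B = true.
From the singleton clause (!A), A = false.
From the singleton clause (!C), C = false.
That conflicts with the unit clause (C).
Backtrack on B: now try B = false.
From the singleton clause (C), C = true.
From the singleton clause (!A), A = false.
That conflicts with the unit clause (A).
Neither B = true nor B = false works.
So every satisfying assignment has D = True.

True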